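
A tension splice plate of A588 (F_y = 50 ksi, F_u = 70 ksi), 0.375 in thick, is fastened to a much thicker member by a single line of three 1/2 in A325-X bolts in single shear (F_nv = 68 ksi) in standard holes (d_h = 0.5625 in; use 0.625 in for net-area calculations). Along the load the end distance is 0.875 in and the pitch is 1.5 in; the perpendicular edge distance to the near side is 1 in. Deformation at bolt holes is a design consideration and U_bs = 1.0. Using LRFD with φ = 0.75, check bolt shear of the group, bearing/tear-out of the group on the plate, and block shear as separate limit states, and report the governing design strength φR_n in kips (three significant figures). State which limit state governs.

30 kips (bolt shear governs)

Bolt shear: A_b = π·0.5²/4 = 0.1963 in²; R_n = 68 × 0.1963 × 3 × 1 = 40.06 kips → 0.75 × 40.06 = 30 kips.
Bearing: edge l_c = 0.5938, r_n = 18.7 kips; interior l_c = 0.9375, r_n = 29.53 kips; R_n = 18.7 + 2·29.53 = 77.77 kips → 58.3 kips.
Block shear: A_gv = 1.453, A_nv = 0.8672, A_nt = 0.2578 in²; R_n = min(0.6F_uA_nv, 0.6F_yA_gv) + U_bs·F_u·A_nt = 54.47 kips → 40.9 kips.
Bolt shear governs: 30 kips.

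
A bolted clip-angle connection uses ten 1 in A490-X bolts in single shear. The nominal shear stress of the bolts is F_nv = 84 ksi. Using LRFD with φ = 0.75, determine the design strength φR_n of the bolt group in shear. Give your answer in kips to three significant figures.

A_b = π × 1² / 4 = 0.7854 in².
R_n = F_nv · A_b · n · n_s = 84 × 0.7854 × 10 × 1 = 659.7 kips.
Design strength φR_n = 0.75 × 659.7 = 495 kips.

495 kips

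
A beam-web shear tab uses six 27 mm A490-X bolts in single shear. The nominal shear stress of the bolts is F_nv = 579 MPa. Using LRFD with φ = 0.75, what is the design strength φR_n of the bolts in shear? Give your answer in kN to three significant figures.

A_b = π × 27² / 4 = 572.6 mm².
R_n = F_nv · A_b · n · n_s = 579 × 572.6 × 6 × 1 / 1000 = 1989 kN.
Design strength φR_n = 0.75 × 1989 = 1490 kN.

1490 kN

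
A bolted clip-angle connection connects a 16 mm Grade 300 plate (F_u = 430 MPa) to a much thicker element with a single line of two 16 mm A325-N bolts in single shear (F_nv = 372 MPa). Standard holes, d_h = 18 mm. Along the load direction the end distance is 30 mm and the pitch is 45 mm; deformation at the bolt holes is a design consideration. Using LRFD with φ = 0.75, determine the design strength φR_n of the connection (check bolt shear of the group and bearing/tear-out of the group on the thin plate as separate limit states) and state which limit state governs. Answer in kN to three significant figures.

Bolt shear: A_b = π·16²/4 = 201.1 mm²; R_n = 372 × 201.1 × 2 × 1 / 1000 = 149.6 kN → 0.75 × 149.6 = 112 kN.
Bearing (1.2 l_c t F_u ≤ 2.4 d t F_u): upper limit = 2.4·16·16·430 / 1000 = 264.2 kN.
  Edge l_c = 30 − 18/2 = 21 → r_n = 173.4 kN; interior l_c = 45 − 18 = 27 → r_n = 222.9 kN.
  R_n,bearing = 1·173.4 + 1·222.9 = 396.3 kN → 0.75 × 396.3 = 297 kN.
Bolt shear governs: 112 kN.

112 kN (bolt shear governs)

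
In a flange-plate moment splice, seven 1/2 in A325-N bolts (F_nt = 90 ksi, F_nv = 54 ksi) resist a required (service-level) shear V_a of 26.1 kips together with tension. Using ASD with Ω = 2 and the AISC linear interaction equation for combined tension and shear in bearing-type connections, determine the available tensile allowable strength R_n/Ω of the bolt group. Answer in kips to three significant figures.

A_b = π·0.5²/4 = 0.1963 in²; f_rv = 26.1 / (7 × 0.1963) = 18.99 ksi.
F'_nt = 1.3 F_nt − (Ω F_nt / F_nv) f_rv = 1.3·90 − (2·90/54)·18.99 = 53.7 ksi, capped at F_nt → F'_nt = 53.7 ksi.
R_n = F'_nt · A_b · n = 53.7 × 0.1963 × 7 = 73.81 kips.
Allowable strength R_n/Ω = 73.81 / 2 = 36.9 kips.

36.9 kips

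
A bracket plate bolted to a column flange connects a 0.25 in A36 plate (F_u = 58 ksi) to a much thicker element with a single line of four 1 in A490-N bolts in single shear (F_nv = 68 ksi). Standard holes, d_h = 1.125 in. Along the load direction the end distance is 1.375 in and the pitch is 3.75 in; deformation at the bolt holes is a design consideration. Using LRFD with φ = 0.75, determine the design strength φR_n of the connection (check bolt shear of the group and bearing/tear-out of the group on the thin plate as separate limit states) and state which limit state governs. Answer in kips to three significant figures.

88.9 kips (bearing governs)

Bolt shear: A_b = π·1²/4 = 0.7854 in²; R_n = 68 × 0.7854 × 4 × 1 = 213.6 kips → 0.75 × 213.6 = 160 kips.
Bearing (1.2 l_c t F_u ≤ 2.4 d t F_u): upper limit = 2.4·1·0.25·58 = 34.8 kips.
  Edge l_c = 1.375 − 1.125/2 = 0.8125 → r_n = 14.14 kips; interior l_c = 3.75 − 1.125 = 2.625 → r_n = 34.8 kips.
  R_n,bearing = 1·14.14 + 3·34.8 = 118.5 kips → 0.75 × 118.5 = 88.9 kips.
Bearing governs: 88.9 kips.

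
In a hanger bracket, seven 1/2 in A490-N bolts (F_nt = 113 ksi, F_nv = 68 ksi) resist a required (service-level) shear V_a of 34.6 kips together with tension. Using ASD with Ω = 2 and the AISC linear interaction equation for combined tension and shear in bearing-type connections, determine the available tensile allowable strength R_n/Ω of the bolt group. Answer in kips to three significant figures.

43.5 kips

A_b = π·0.5²/4 = 0.1963 in²; f_rv = 34.6 / (7 × 0.1963) = 25.17 ksi.
F'_nt = 1.3 F_nt − (Ω F_nt / F_nv) f_rv = 1.3·113 − (2·113/68)·25.17 = 63.23 ksi, capped at F_nt → F'_nt = 63.23 ksi.
R_n = F'_nt · A_b · n = 63.23 × 0.1963 × 7 = 86.91 kips.
Allowable strength R_n/Ω = 86.91 / 2 = 43.5 kips.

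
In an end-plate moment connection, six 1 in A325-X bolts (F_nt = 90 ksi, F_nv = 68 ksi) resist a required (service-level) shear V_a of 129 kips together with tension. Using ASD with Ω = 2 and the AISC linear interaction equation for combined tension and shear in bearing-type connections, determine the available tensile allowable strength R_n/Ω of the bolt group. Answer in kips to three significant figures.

A_b = π·1²/4 = 0.7854 in²; f_rv = 129 / (6 × 0.7854) = 27.37 ksi.
F'_nt = 1.3 F_nt − (Ω F_nt / F_nv) f_rv = 1.3·90 − (2·90/68)·27.37 = 44.54 ksi, capped at F_nt → F'_nt = 44.54 ksi.
R_n = F'_nt · A_b · n = 44.54 × 0.7854 × 6 = 209.9 kips.
Allowable strength R_n/Ω = 209.9 / 2 = 105 kips.

105 kips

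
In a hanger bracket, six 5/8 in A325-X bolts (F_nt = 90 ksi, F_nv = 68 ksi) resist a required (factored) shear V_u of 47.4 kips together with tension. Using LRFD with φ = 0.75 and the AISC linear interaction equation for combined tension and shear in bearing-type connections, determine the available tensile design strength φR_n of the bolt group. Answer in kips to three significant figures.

98.8 kips

A_b = π·0.625²/4 = 0.3068 in²; f_rv = 47.4 / (6 × 0.3068) = 25.75 ksi.
F'_nt = 1.3 F_nt − (F_nt / φF_nv) f_rv = 1.3·90 − (90/(0.75·68))·25.75 = 71.56 ksi, capped at F_nt → F'_nt = 71.56 ksi.
R_n = F'_nt · A_b · n = 71.56 × 0.3068 × 6 = 131.7 kips.
Design strength φR_n = 0.75 × 131.7 = 98.8 kips.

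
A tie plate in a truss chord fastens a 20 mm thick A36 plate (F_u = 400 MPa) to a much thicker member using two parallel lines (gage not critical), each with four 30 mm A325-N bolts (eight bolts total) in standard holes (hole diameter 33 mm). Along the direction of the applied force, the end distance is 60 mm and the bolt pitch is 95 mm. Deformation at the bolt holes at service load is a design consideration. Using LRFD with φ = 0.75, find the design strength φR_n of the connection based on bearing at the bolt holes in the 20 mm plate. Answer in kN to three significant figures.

Per bolt r_n = 1.2 l_c t F_u ≤ 2.4 d t F_u; upper limit = 2.4 × 30 × 20 × 400 / 1000 = 576 kN.
Edge bolt: l_c = 60 − 33/2 = 43.5 mm → 1.2 × 43.5 × 20 × 400 / 1000 = 417.6 → r_n = 417.6 kN.
Interior bolts: l_c = 95 − 33 = 62 mm → 1.2 × 62 × 20 × 400 / 1000 = 595.2 → r_n = 576 kN.
R_n = 2 × 417.6 + 6 × 576 = 4291 kN.
Design strength φR_n = 0.75 × 4291 = 3220 kN.

3220 kN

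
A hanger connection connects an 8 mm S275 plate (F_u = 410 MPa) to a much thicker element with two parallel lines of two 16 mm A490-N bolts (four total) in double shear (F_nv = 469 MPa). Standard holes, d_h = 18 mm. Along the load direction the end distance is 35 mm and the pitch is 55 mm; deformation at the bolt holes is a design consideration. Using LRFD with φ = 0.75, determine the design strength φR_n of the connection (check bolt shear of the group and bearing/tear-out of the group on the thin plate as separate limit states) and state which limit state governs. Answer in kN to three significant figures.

342 kN (bearing governs)

Bolt shear: A_b = π·16²/4 = 201.1 mm²; R_n = 469 × 201.1 × 4 × 2 / 1000 = 754.4 kN → 0.75 × 754.4 = 566 kN.
Bearing (1.2 l_c t F_u ≤ 2.4 d t F_u): upper limit = 2.4·16·8·410 / 1000 = 126 kN.
  Edge l_c = 35 − 18/2 = 26 → r_n = 102.3 kN; interior l_c = 55 − 18 = 37 → r_n = 126 kN.
  R_n,bearing = 2·102.3 + 2·126 = 456.6 kN → 0.75 × 456.6 = 342 kN.
Bearing governs: 342 kN.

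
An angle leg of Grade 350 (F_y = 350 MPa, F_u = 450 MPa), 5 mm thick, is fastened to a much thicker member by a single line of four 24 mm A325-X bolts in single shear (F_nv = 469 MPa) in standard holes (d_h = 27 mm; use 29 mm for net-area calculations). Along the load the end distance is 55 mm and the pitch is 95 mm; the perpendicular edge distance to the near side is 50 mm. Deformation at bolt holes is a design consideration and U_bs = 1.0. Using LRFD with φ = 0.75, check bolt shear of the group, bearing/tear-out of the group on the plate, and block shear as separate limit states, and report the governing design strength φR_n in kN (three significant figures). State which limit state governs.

Bolt shear: A_b = π·24²/4 = 452.4 mm²; R_n = 469 × 452.4 × 4 × 1 / 1000 = 848.7 kN → 0.75 × 848.7 = 637 kN.
Bearing: edge l_c = 41.5, r_n = 112 kN; interior l_c = 68, r_n = 129.6 kN; R_n = 112 + 3·129.6 = 500.8 kN → 376 kN.
Block shear: A_gv = 1700, A_nv = 1192, A_nt = 177.5 mm²; R_n = min(0.6F_uA_nv, 0.6F_yA_gv) + U_bs·F_u·A_nt = 401.9 kN → 301 kN.
Block shear governs: 301 kN.

301 kN (block shear governs)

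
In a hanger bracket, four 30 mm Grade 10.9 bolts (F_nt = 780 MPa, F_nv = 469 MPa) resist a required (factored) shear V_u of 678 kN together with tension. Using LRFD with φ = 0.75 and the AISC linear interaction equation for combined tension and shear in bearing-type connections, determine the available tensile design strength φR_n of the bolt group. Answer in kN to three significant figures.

1020 kN

A_b = π·30²/4 = 706.9 mm²; f_rv = 678 × 1000 / (4 × 706.9) = 239.8 MPa.
F'_nt = 1.3 F_nt − (F_nt / φF_nv) f_rv = 1.3·780 − (780/(0.75·469))·239.8 = 482.3 MPa, capped at F_nt → F'_nt = 482.3 MPa.
R_n = F'_nt · A_b · n = 482.3 × 706.9 × 4 / 1000 = 1364 kN.
Design strength φR_n = 0.75 × 1364 = 1020 kN.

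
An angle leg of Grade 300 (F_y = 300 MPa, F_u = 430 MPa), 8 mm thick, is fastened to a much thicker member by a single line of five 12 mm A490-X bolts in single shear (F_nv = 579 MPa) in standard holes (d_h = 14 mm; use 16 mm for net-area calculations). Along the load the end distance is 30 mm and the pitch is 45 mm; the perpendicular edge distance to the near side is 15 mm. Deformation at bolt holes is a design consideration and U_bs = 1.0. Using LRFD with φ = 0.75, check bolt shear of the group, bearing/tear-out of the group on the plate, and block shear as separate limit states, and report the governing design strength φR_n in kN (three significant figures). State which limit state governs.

232 kN (block shear governs)

Bolt shear: A_b = π·12²/4 = 113.1 mm²; R_n = 579 × 113.1 × 5 × 1 / 1000 = 327.4 kN → 0.75 × 327.4 = 246 kN.
Bearing: edge l_c = 23, r_n = 94.94 kN; interior l_c = 31, r_n = 99.07 kN; R_n = 94.94 + 4·99.07 = 491.2 kN → 368 kN.
Block shear: A_gv = 1680, A_nv = 1104, A_nt = 56 mm²; R_n = min(0.6F_uA_nv, 0.6F_yA_gv) + U_bs·F_u·A_nt = 308.9 kN → 232 kN.
Block shear governs: 232 kN.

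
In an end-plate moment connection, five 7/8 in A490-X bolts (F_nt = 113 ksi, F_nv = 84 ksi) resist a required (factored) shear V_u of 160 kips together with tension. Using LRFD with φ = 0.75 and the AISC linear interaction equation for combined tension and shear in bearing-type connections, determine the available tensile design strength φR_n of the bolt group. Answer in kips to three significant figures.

116 kips

A_b = π·0.875²/4 = 0.6013 in²; f_rv = 160 / (5 × 0.6013) = 53.22 ksi.
F'_nt = 1.3 F_nt − (F_nt / φF_nv) f_rv = 1.3·113 − (113/(0.75·84))·53.22 = 51.45 ksi, capped at F_nt → F'_nt = 51.45 ksi.
R_n = F'_nt · A_b · n = 51.45 × 0.6013 × 5 = 154.7 kips.
Design strength φR_n = 0.75 × 154.7 = 116 kips.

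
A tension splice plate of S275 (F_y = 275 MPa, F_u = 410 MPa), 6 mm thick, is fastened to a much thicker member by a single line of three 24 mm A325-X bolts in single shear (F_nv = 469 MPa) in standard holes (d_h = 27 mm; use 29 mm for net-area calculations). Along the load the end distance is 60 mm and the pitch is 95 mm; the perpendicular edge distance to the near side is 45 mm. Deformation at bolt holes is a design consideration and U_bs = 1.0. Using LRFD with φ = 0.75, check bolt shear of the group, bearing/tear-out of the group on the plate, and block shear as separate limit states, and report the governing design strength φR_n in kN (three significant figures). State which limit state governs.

Bolt shear: A_b = π·24²/4 = 452.4 mm²; R_n = 469 × 452.4 × 3 × 1 / 1000 = 636.5 kN → 0.75 × 636.5 = 477 kN.
Bearing: edge l_c = 46.5, r_n = 137.3 kN; interior l_c = 68, r_n = 141.7 kN; R_n = 137.3 + 2·141.7 = 420.7 kN → 315 kN.
Block shear: A_gv = 1500, A_nv = 1065, A_nt = 183 mm²; R_n = min(0.6F_uA_nv, 0.6F_yA_gv) + U_bs·F_u·A_nt = 322.5 kN → 242 kN.
Block shear governs: 242 kN.

242 kN (block shear governs)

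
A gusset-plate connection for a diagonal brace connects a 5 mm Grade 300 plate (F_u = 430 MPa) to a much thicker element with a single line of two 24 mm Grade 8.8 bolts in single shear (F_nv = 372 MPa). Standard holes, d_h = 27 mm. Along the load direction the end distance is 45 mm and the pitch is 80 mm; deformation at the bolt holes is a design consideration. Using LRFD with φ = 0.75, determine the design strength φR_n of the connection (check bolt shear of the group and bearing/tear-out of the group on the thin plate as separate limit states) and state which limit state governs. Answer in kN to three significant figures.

Bolt shear: A_b = π·24²/4 = 452.4 mm²; R_n = 372 × 452.4 × 2 × 1 / 1000 = 336.6 kN → 0.75 × 336.6 = 252 kN.
Bearing (1.2 l_c t F_u ≤ 2.4 d t F_u): upper limit = 2.4·24·5·430 / 1000 = 123.8 kN.
  Edge l_c = 45 − 27/2 = 31.5 → r_n = 81.27 kN; interior l_c = 80 − 27 = 53 → r_n = 123.8 kN.
  R_n,bearing = 1·81.27 + 1·123.8 = 205.1 kN → 0.75 × 205.1 = 154 kN.
Bearing governs: 154 kN.

154 kN (bearing governs)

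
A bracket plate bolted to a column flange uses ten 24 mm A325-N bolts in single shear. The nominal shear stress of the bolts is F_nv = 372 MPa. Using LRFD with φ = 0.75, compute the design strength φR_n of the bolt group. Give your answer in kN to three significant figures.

1260 kN

A_b = π × 24² / 4 = 452.4 mm².
R_n = F_nv · A_b · n · n_s = 372 × 452.4 × 10 × 1 / 1000 = 1683 kN.
Design strength φR_n = 0.75 × 1683 = 1260 kN.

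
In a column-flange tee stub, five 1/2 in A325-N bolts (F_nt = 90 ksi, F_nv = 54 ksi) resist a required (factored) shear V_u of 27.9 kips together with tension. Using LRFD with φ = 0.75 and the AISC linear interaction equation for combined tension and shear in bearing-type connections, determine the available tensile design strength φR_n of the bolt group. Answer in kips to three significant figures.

39.6 kips

A_b = π·0.5²/4 = 0.1963 in²; f_rv = 27.9 / (5 × 0.1963) = 28.42 ksi.
F'_nt = 1.3 F_nt − (F_nt / φF_nv) f_rv = 1.3·90 − (90/(0.75·54))·28.42 = 53.85 ksi, capped at F_nt → F'_nt = 53.85 ksi.
R_n = F'_nt · A_b · n = 53.85 × 0.1963 × 5 = 52.86 kips.
Design strength φR_n = 0.75 × 52.86 = 39.6 kips.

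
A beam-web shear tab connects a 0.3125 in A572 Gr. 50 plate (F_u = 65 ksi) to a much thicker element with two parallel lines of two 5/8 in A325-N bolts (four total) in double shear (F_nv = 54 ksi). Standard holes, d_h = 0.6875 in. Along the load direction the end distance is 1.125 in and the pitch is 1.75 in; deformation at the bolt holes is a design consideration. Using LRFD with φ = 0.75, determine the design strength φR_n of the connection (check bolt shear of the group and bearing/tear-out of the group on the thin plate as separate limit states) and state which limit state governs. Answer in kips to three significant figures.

67.4 kips (bearing governs)

Bolt shear: A_b = π·0.625²/4 = 0.3068 in²; R_n = 54 × 0.3068 × 4 × 2 = 132.5 kips → 0.75 × 132.5 = 99.4 kips.
Bearing (1.2 l_c t F_u ≤ 2.4 d t F_u): upper limit = 2.4·0.625·0.3125·65 = 30.47 kips.
  Edge l_c = 1.125 − 0.6875/2 = 0.7812 → r_n = 19.04 kips; interior l_c = 1.75 − 0.6875 = 1.062 → r_n = 25.9 kips.
  R_n,bearing = 2·19.04 + 2·25.9 = 89.88 kips → 0.75 × 89.88 = 67.4 kips.
Bearing governs: 67.4 kips.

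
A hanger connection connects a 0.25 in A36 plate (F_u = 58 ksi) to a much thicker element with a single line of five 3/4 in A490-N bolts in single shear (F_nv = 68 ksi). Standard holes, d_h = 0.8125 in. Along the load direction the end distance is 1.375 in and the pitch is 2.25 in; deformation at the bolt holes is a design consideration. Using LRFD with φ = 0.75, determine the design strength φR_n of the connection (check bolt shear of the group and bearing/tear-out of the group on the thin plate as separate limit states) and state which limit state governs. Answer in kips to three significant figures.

Bolt shear: A_b = π·0.75²/4 = 0.4418 in²; R_n = 68 × 0.4418 × 5 × 1 = 150.2 kips → 0.75 × 150.2 = 113 kips.
Bearing (1.2 l_c t F_u ≤ 2.4 d t F_u): upper limit = 2.4·0.75·0.25·58 = 26.1 kips.
  Edge l_c = 1.375 − 0.8125/2 = 0.9688 → r_n = 16.86 kips; interior l_c = 2.25 − 0.8125 = 1.438 → r_n = 25.01 kips.
  R_n,bearing = 1·16.86 + 4·25.01 = 116.9 kips → 0.75 × 116.9 = 87.7 kips.
Bearing governs: 87.7 kips.

87.7 kips (bearing governs)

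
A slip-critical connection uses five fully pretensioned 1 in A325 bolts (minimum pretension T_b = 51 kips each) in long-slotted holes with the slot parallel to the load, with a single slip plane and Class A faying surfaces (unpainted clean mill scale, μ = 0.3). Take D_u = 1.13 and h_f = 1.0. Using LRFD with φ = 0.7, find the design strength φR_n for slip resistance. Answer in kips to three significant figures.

60.5 kips

R_n = μ · D_u · h_f · T_b · n_s · n_b = 0.3 × 1.13 × 1.0 × 51 × 1 × 5 = 86.44 kips.
Design strength φR_n = 0.7 × 86.44 = 60.5 kips.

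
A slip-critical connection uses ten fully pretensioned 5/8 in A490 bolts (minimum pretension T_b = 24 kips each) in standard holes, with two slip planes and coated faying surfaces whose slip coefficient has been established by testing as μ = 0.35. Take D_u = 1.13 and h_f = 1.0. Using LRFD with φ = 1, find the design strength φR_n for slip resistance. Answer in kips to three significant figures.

R_n = μ · D_u · h_f · T_b · n_s · n_b = 0.35 × 1.13 × 1.0 × 24 × 2 × 10 = 189.8 kips.
Design strength φR_n = 1 × 189.8 = 190 kips.

190 kips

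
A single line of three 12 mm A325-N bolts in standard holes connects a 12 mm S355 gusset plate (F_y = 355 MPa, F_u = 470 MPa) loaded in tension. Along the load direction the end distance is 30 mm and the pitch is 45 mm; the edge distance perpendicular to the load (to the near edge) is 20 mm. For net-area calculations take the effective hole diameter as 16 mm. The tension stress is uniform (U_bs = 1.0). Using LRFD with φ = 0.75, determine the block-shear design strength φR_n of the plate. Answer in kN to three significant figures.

254 kN

Shear plane L_v = 30 + 2·45 = 120 mm; A_gv = 120 × 12 = 1440 mm².
A_nv = (120 − 2.5·16) × 12 = 960 mm².
A_nt = (20 − 0.5·16) × 12 = 144 mm².
0.6 F_u A_nv = 270.7 kN; 0.6 F_y A_gv = 306.7 kN → shear rupture governs the shear term.
R_n = 270.7 + 1.0 × 470 × 144 / 1000 = 338.4 kN.
Design strength φR_n = 0.75 × 338.4 = 254 kN.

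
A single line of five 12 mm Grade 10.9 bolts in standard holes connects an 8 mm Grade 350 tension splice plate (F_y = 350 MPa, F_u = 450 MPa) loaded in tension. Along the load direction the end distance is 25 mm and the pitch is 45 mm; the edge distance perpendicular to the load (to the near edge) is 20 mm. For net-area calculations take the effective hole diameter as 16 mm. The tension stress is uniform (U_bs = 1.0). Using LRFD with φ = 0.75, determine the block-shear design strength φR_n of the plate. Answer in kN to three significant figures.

Shear plane L_v = 25 + 4·45 = 205 mm; A_gv = 205 × 8 = 1640 mm².
A_nv = (205 − 4.5·16) × 8 = 1064 mm².
A_nt = (20 − 0.5·16) × 8 = 96 mm².
0.6 F_u A_nv = 287.3 kN; 0.6 F_y A_gv = 344.4 kN → shear rupture governs the shear term.
R_n = 287.3 + 1.0 × 450 × 96 / 1000 = 330.5 kN.
Design strength φR_n = 0.75 × 330.5 = 248 kN.

248 kN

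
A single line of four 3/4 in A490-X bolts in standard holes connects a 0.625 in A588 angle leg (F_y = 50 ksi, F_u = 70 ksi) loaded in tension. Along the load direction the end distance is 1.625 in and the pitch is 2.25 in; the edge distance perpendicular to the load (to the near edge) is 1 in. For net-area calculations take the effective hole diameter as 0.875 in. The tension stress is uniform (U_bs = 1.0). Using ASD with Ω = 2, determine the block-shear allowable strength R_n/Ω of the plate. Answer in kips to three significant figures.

Shear plane L_v = 1.625 + 3·2.25 = 8.375 in; A_gv = 8.375 × 0.625 = 5.234 in².
A_nv = (8.375 − 3.5·0.875) × 0.625 = 3.32 in².
A_nt = (1 − 0.5·0.875) × 0.625 = 0.3516 in².
0.6 F_u A_nv = 139.5 kips; 0.6 F_y A_gv = 157 kips → shear rupture governs the shear term.
R_n = 139.5 + 1.0 × 70 × 0.3516 = 164.1 kips.
Allowable strength R_n/Ω = 164.1 / 2 = 82 kips.

82 kips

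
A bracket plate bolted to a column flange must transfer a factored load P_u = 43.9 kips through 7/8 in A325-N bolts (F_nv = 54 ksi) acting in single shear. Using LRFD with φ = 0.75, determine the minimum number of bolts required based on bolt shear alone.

A_b = π·0.875²/4 = 0.6013 in².
Per-bolt design strength φR_n = 0.75 × 54 × 0.6013 × 1 = 24.35 kips.
n ≥ 43.9 / 24.35 = 1.803 → use 2 bolts.

2 bolts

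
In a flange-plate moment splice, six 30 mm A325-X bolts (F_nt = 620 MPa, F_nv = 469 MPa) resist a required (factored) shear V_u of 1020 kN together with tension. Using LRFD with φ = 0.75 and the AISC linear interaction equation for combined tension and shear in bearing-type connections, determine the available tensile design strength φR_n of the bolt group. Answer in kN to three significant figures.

1220 kN

A_b = π·30²/4 = 706.9 mm²; f_rv = 1020 × 1000 / (6 × 706.9) = 240.5 MPa.
F'_nt = 1.3 F_nt − (F_nt / φF_nv) f_rv = 1.3·620 − (620/(0.75·469))·240.5 = 382.1 MPa, capped at F_nt → F'_nt = 382.1 MPa.
R_n = F'_nt · A_b · n = 382.1 × 706.9 × 6 / 1000 = 1620 kN.
Design strength φR_n = 0.75 × 1620 = 1220 kN.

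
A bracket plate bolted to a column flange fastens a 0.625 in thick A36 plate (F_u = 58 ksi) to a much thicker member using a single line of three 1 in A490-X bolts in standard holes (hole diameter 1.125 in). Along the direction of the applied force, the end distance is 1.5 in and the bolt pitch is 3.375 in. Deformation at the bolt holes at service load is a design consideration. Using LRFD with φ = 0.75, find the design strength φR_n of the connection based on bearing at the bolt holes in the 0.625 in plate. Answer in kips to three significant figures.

Per bolt r_n = 1.2 l_c t F_u ≤ 2.4 d t F_u; upper limit = 2.4 × 1 × 0.625 × 58 = 87 kips.
Edge bolt: l_c = 1.5 − 1.125/2 = 0.9375 in → 1.2 × 0.9375 × 0.625 × 58 = 40.78 → r_n = 40.78 kips.
Interior bolts: l_c = 3.375 − 1.125 = 2.25 in → 1.2 × 2.25 × 0.625 × 58 = 97.87 → r_n = 87 kips.
R_n = 1 × 40.78 + 2 × 87 = 214.8 kips.
Design strength φR_n = 0.75 × 214.8 = 161 kips.

161 kips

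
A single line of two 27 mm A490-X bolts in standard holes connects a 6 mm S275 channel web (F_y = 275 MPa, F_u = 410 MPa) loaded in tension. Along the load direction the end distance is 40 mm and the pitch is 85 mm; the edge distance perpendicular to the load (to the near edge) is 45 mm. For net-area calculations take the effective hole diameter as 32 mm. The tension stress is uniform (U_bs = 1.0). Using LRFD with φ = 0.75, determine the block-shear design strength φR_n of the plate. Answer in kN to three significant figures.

Shear plane L_v = 40 + 1·85 = 125 mm; A_gv = 125 × 6 = 750 mm².
A_nv = (125 − 1.5·32) × 6 = 462 mm².
A_nt = (45 − 0.5·32) × 6 = 174 mm².
0.6 F_u A_nv = 113.7 kN; 0.6 F_y A_gv = 123.8 kN → shear rupture governs the shear term.
R_n = 113.7 + 1.0 × 410 × 174 / 1000 = 185 kN.
Design strength φR_n = 0.75 × 185 = 139 kN.

139 kN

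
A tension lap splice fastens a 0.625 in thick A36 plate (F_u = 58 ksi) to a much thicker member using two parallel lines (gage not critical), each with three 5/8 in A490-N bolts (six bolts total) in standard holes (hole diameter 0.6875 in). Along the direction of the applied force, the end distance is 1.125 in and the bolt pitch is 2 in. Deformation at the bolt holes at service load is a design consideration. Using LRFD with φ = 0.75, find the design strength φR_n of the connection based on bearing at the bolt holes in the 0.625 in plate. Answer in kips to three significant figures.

Per bolt r_n = 1.2 l_c t F_u ≤ 2.4 d t F_u; upper limit = 2.4 × 0.625 × 0.625 × 58 = 54.38 kips.
Edge bolt: l_c = 1.125 − 0.6875/2 = 0.7812 in → 1.2 × 0.7812 × 0.625 × 58 = 33.98 → r_n = 33.98 kips.
Interior bolts: l_c = 2 − 0.6875 = 1.312 in → 1.2 × 1.312 × 0.625 × 58 = 57.09 → r_n = 54.38 kips.
R_n = 2 × 33.98 + 4 × 54.38 = 285.5 kips.
Design strength φR_n = 0.75 × 285.5 = 214 kips.

214 kips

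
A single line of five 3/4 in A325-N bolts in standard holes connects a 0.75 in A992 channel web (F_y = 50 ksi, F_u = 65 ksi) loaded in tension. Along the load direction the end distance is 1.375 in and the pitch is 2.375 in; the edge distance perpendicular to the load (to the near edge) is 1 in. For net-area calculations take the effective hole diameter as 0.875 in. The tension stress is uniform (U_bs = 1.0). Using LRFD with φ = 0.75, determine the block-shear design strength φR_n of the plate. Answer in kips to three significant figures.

173 kips

Shear plane L_v = 1.375 + 4·2.375 = 10.88 in; A_gv = 10.88 × 0.75 = 8.156 in².
A_nv = (10.88 − 4.5·0.875) × 0.75 = 5.203 in².
A_nt = (1 − 0.5·0.875) × 0.75 = 0.4219 in².
0.6 F_u A_nv = 202.9 kips; 0.6 F_y A_gv = 244.7 kips → shear rupture governs the shear term.
R_n = 202.9 + 1.0 × 65 × 0.4219 = 230.3 kips.
Design strength φR_n = 0.75 × 230.3 = 173 kips.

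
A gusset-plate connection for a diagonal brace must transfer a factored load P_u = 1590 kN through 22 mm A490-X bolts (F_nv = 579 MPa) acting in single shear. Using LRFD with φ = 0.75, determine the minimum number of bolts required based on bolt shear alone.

10 bolts

A_b = π·22²/4 = 380.1 mm².
Per-bolt design strength φR_n = 0.75 × 579 × 380.1 × 1 / 1000 = 165.1 kN.
n ≥ 1590 / 165.1 = 9.632 → use 10 bolts.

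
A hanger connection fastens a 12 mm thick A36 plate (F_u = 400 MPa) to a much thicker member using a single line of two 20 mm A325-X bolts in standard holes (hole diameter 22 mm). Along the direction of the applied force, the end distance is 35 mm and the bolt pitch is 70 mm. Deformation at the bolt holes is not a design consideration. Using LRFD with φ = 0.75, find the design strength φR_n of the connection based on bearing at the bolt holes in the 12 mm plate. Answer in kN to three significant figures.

346 kN

Per bolt r_n = 1.5 l_c t F_u ≤ 3.0 d t F_u; upper limit = 3.0 × 20 × 12 × 400 / 1000 = 288 kN.
Edge bolt: l_c = 35 − 22/2 = 24 mm → 1.5 × 24 × 12 × 400 / 1000 = 172.8 → r_n = 172.8 kN.
Interior bolts: l_c = 70 − 22 = 48 mm → 1.5 × 48 × 12 × 400 / 1000 = 345.6 → r_n = 288 kN.
R_n = 1 × 172.8 + 1 × 288 = 460.8 kN.
Design strength φR_n = 0.75 × 460.8 = 346 kN.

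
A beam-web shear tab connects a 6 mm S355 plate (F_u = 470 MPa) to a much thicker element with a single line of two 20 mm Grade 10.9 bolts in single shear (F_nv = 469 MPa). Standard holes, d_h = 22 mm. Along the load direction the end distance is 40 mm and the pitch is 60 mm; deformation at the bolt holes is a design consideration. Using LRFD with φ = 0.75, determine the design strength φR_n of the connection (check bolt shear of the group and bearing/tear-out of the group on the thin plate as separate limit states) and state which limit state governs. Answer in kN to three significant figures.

170 kN (bearing governs)

Bolt shear: A_b = π·20²/4 = 314.2 mm²; R_n = 469 × 314.2 × 2 × 1 / 1000 = 294.7 kN → 0.75 × 294.7 = 221 kN.
Bearing (1.2 l_c t F_u ≤ 2.4 d t F_u): upper limit = 2.4·20·6·470 / 1000 = 135.4 kN.
  Edge l_c = 40 − 22/2 = 29 → r_n = 98.14 kN; interior l_c = 60 − 22 = 38 → r_n = 128.6 kN.
  R_n,bearing = 1·98.14 + 1·128.6 = 226.7 kN → 0.75 × 226.7 = 170 kN.
Bearing governs: 170 kN.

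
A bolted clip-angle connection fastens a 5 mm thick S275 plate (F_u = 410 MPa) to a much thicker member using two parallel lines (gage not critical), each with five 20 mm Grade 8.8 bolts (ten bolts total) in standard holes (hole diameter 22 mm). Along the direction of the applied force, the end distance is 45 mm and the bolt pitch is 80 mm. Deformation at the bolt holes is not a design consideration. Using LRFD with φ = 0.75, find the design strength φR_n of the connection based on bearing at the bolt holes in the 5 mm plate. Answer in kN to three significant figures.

Per bolt r_n = 1.5 l_c t F_u ≤ 3.0 d t F_u; upper limit = 3.0 × 20 × 5 × 410 / 1000 = 123 kN.
Edge bolt: l_c = 45 − 22/2 = 34 mm → 1.5 × 34 × 5 × 410 / 1000 = 104.5 → r_n = 104.5 kN.
Interior bolts: l_c = 80 − 22 = 58 mm → 1.5 × 58 × 5 × 410 / 1000 = 178.3 → r_n = 123 kN.
R_n = 2 × 104.5 + 8 × 123 = 1193 kN.
Design strength φR_n = 0.75 × 1193 = 895 kN.

895 kN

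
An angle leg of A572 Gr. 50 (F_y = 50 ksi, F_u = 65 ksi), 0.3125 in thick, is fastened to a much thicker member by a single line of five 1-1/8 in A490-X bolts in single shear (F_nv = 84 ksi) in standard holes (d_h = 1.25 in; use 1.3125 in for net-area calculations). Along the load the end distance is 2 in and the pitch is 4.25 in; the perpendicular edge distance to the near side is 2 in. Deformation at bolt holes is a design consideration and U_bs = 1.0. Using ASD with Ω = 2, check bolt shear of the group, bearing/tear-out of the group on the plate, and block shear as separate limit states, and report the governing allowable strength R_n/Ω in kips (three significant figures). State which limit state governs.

93.4 kips (block shear governs)

Bolt shear: A_b = π·1.125²/4 = 0.994 in²; R_n = 84 × 0.994 × 5 × 1 = 417.5 kips → 417.5 / 2 = 209 kips.
Bearing: edge l_c = 1.375, r_n = 33.52 kips; interior l_c = 3, r_n = 54.84 kips; R_n = 33.52 + 4·54.84 = 252.9 kips → 126 kips.
Block shear: A_gv = 5.938, A_nv = 4.092, A_nt = 0.4199 in²; R_n = min(0.6F_uA_nv, 0.6F_yA_gv) + U_bs·F_u·A_nt = 186.9 kips → 93.4 kips.
Block shear governs: 93.4 kips.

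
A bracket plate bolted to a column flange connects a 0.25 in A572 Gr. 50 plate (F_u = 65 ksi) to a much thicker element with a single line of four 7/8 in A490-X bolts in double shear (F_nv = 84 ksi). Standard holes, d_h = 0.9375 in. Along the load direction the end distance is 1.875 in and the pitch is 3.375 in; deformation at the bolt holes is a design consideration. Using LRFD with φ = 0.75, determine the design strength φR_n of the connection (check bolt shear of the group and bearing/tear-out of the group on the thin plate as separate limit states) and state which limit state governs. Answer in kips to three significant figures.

Bolt shear: A_b = π·0.875²/4 = 0.6013 in²; R_n = 84 × 0.6013 × 4 × 2 = 404.1 kips → 0.75 × 404.1 = 303 kips.
Bearing (1.2 l_c t F_u ≤ 2.4 d t F_u): upper limit = 2.4·0.875·0.25·65 = 34.12 kips.
  Edge l_c = 1.875 − 0.9375/2 = 1.406 → r_n = 27.42 kips; interior l_c = 3.375 − 0.9375 = 2.438 → r_n = 34.12 kips.
  R_n,bearing = 1·27.42 + 3·34.12 = 129.8 kips → 0.75 × 129.8 = 97.3 kips.
Bearing governs: 97.3 kips.

97.3 kips (bearing governs)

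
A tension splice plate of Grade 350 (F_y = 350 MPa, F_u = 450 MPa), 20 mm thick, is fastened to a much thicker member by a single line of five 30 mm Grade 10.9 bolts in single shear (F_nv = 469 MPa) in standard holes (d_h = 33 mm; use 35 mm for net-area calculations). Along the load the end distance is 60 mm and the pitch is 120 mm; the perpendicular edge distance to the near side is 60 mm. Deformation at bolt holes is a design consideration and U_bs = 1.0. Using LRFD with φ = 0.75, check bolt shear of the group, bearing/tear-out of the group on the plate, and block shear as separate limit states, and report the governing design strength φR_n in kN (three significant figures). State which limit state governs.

Bolt shear: A_b = π·30²/4 = 706.9 mm²; R_n = 469 × 706.9 × 5 × 1 / 1000 = 1658 kN → 0.75 × 1658 = 1240 kN.
Bearing: edge l_c = 43.5, r_n = 469.8 kN; interior l_c = 87, r_n = 648 kN; R_n = 469.8 + 4·648 = 3062 kN → 2300 kN.
Block shear: A_gv = 10800, A_nv = 7650, A_nt = 850 mm²; R_n = min(0.6F_uA_nv, 0.6F_yA_gv) + U_bs·F_u·A_nt = 2448 kN → 1840 kN.
Bolt shear governs: 1240 kN.

1240 kN (bolt shear governs)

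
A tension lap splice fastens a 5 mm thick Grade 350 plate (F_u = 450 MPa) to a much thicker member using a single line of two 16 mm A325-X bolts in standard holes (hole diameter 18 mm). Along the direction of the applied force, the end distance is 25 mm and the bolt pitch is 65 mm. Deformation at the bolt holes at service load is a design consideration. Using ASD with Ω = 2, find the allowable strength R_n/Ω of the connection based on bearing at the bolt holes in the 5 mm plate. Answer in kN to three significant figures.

Per bolt r_n = 1.2 l_c t F_u ≤ 2.4 d t F_u; upper limit = 2.4 × 16 × 5 × 450 / 1000 = 86.4 kN.
Edge bolt: l_c = 25 − 18/2 = 16 mm → 1.2 × 16 × 5 × 450 / 1000 = 43.2 → r_n = 43.2 kN.
Interior bolts: l_c = 65 − 18 = 47 mm → 1.2 × 47 × 5 × 450 / 1000 = 126.9 → r_n = 86.4 kN.
R_n = 1 × 43.2 + 1 × 86.4 = 129.6 kN.
Allowable strength R_n/Ω = 129.6 / 2 = 64.8 kN.

64.8 kN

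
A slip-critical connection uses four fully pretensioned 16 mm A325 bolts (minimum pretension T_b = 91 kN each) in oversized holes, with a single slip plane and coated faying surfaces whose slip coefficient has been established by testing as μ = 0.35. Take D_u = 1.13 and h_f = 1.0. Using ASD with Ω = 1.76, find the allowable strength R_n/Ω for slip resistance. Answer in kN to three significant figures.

81.8 kN

R_n = μ · D_u · h_f · T_b · n_s · n_b = 0.35 × 1.13 × 1.0 × 91 × 1 × 4 = 144 kN.
Allowable strength R_n/Ω = 144 / 1.76 = 81.8 kN.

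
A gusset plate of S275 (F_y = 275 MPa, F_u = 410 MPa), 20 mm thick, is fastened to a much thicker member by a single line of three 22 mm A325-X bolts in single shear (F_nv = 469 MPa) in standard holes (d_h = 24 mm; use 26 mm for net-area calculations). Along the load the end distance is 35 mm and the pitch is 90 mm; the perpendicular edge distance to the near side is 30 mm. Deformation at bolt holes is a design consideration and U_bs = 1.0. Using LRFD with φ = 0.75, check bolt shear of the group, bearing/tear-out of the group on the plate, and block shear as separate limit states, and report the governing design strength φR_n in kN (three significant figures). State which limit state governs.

Bolt shear: A_b = π·22²/4 = 380.1 mm²; R_n = 469 × 380.1 × 3 × 1 / 1000 = 534.8 kN → 0.75 × 534.8 = 401 kN.
Bearing: edge l_c = 23, r_n = 226.3 kN; interior l_c = 66, r_n = 433 kN; R_n = 226.3 + 2·433 = 1092 kN → 819 kN.
Block shear: A_gv = 4300, A_nv = 3000, A_nt = 340 mm²; R_n = min(0.6F_uA_nv, 0.6F_yA_gv) + U_bs·F_u·A_nt = 848.9 kN → 637 kN.
Bolt shear governs: 401 kN.

401 kN (bolt shear governs)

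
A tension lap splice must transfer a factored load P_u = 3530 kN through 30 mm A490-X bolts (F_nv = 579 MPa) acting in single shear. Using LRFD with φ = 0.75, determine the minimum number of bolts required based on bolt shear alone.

A_b = π·30²/4 = 706.9 mm².
Per-bolt design strength φR_n = 0.75 × 579 × 706.9 × 1 / 1000 = 307 kN.
n ≥ 3530 / 307 = 11.5 → use 12 bolts.

12 bolts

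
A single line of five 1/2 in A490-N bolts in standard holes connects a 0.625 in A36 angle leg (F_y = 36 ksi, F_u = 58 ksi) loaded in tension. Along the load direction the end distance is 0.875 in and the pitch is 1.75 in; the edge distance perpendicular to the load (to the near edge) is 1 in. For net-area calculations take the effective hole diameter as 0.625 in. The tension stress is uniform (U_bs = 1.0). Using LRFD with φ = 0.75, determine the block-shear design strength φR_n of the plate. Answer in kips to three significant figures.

Shear plane L_v = 0.875 + 4·1.75 = 7.875 in; A_gv = 7.875 × 0.625 = 4.922 in².
A_nv = (7.875 − 4.5·0.625) × 0.625 = 3.164 in².
A_nt = (1 − 0.5·0.625) × 0.625 = 0.4297 in².
0.6 F_u A_nv = 110.1 kips; 0.6 F_y A_gv = 106.3 kips → shear yielding governs the shear term.
R_n = 106.3 + 1.0 × 58 × 0.4297 = 131.2 kips.
Design strength φR_n = 0.75 × 131.2 = 98.4 kips.

98.4 kips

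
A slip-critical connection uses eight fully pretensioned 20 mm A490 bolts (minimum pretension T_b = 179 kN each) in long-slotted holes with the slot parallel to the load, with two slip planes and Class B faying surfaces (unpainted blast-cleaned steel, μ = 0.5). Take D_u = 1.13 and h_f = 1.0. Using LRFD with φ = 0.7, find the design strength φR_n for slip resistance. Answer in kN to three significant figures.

R_n = μ · D_u · h_f · T_b · n_s · n_b = 0.5 × 1.13 × 1.0 × 179 × 2 × 8 = 1618 kN.
Design strength φR_n = 0.7 × 1618 = 1130 kN.

1130 kN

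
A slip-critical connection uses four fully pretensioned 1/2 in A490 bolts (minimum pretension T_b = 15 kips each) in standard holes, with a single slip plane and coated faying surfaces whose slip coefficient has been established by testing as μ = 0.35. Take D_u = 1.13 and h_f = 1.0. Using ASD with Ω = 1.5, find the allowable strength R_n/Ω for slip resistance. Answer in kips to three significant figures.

15.8 kips

R_n = μ · D_u · h_f · T_b · n_s · n_b = 0.35 × 1.13 × 1.0 × 15 × 1 × 4 = 23.73 kips.
Allowable strength R_n/Ω = 23.73 / 1.5 = 15.8 kips.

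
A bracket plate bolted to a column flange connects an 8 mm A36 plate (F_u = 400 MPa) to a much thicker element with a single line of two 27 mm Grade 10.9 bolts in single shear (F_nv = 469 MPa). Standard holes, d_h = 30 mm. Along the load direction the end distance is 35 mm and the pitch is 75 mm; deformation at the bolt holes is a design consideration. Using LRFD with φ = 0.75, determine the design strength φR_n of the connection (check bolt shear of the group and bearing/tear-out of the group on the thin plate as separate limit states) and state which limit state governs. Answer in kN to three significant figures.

Bolt shear: A_b = π·27²/4 = 572.6 mm²; R_n = 469 × 572.6 × 2 × 1 / 1000 = 537.1 kN → 0.75 × 537.1 = 403 kN.
Bearing (1.2 l_c t F_u ≤ 2.4 d t F_u): upper limit = 2.4·27·8·400 / 1000 = 207.4 kN.
  Edge l_c = 35 − 30/2 = 20 → r_n = 76.8 kN; interior l_c = 75 − 30 = 45 → r_n = 172.8 kN.
  R_n,bearing = 1·76.8 + 1·172.8 = 249.6 kN → 0.75 × 249.6 = 187 kN.
Bearing governs: 187 kN.

187 kN (bearing governs)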